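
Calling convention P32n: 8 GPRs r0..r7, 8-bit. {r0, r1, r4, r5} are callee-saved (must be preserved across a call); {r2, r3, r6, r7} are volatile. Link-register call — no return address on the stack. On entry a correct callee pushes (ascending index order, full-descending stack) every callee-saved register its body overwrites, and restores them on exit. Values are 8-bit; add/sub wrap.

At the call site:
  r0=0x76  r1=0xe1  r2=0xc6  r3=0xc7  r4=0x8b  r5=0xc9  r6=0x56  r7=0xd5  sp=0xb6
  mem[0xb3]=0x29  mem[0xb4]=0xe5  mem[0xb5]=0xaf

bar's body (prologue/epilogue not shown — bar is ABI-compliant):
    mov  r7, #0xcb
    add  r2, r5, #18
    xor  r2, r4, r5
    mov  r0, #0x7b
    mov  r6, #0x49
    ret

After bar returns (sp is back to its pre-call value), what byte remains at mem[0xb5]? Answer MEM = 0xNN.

prologue: push r0 -> mem[0xb5]=0x76, sp=0xb5
body[0] mov  r7, #0xcb -> r7=0xcb
body[1] add  r2, r5, #18 -> r2=0xdb
body[2] xor  r2, r4, r5 -> r2=0x42
body[3] mov  r0, #0x7b -> r0=0x7b
body[4] mov  r6, #0x49 -> r6=0x49
epilogue: pop r0=0x76, sp=0xb6
prologue pushed ['r0'] at ['0xb5']

MEM = 0x76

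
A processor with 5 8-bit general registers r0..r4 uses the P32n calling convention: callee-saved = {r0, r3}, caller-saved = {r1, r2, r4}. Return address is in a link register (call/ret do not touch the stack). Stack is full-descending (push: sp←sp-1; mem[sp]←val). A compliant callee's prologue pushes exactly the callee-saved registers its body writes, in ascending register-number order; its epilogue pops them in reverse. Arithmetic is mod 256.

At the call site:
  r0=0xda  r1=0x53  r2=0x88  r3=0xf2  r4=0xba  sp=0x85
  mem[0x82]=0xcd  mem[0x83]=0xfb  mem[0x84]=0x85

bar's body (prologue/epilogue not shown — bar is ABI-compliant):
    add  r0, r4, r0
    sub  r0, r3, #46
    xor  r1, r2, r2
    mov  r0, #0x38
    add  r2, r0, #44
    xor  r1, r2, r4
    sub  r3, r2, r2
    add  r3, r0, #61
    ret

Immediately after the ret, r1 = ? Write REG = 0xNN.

REG = 0xde

prologue: push r0 -> mem[0x84]=0xda, sp=0x84
prologue: push r3 -> mem[0x83]=0xf2, sp=0x83
body[0] add  r0, r4, r0 -> r0=0x94
body[1] sub  r0, r3, #46 -> r0=0xc4
body[2] xor  r1, r2, r2 -> r1=0x00
body[3] mov  r0, #0x38 -> r0=0x38
body[4] add  r2, r0, #44 -> r2=0x64
body[5] xor  r1, r2, r4 -> r1=0xde
body[6] sub  r3, r2, r2 -> r3=0x00
body[7] add  r3, r0, #61 -> r3=0x75
epilogue: pop r3=0xf2, sp=0x84
epilogue: pop r0=0xda, sp=0x85
r1 is caller-saved -> body value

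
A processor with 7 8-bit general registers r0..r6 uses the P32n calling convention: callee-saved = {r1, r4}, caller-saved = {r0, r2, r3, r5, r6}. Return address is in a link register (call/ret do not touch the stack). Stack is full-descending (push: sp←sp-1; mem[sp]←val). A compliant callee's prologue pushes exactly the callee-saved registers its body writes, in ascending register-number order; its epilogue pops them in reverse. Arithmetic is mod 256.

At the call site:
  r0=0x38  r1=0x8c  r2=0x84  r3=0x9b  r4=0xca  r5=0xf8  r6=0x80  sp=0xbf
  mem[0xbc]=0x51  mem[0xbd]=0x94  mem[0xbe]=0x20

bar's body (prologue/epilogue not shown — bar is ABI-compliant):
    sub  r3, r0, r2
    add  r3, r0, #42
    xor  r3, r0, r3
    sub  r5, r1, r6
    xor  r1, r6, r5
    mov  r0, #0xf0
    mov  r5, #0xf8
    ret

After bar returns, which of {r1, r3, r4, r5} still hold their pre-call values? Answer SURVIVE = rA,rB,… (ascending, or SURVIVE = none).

prologue: push r1 -> mem[0xbe]=0x8c, sp=0xbe
body[0] sub  r3, r0, r2 -> r3=0xb4
body[1] add  r3, r0, #42 -> r3=0x62
body[2] xor  r3, r0, r3 -> r3=0x5a
body[3] sub  r5, r1, r6 -> r5=0x0c
body[4] xor  r1, r6, r5 -> r1=0x8c
body[5] mov  r0, #0xf0 -> r0=0xf0
body[6] mov  r5, #0xf8 -> r5=0xf8
epilogue: pop r1=0x8c, sp=0xbf
r1: callee-saved, written=True
r3: caller-saved, written=True
r4: callee-saved, written=False
r5: caller-saved, written=True

SURVIVE = r1,r4,r5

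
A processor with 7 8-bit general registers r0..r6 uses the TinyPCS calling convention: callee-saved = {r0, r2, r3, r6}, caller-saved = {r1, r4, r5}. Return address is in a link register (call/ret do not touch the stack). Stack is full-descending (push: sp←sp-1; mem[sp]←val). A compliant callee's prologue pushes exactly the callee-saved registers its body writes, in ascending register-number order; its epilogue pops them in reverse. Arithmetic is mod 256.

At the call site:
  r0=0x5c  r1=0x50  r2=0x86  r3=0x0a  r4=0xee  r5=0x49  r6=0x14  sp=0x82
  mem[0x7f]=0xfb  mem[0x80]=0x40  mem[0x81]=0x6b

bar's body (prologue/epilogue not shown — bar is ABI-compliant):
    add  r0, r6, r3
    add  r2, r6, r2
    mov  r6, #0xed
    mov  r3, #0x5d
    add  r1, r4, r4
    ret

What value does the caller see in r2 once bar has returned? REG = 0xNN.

REG = 0x86

prologue: push r0 → mem[0x81]=0x5c, sp=0x81
prologue: push r2 → mem[0x80]=0x86, sp=0x80
prologue: push r3 → mem[0x7f]=0x0a, sp=0x7f
prologue: push r6 → mem[0x7e]=0x14, sp=0x7e
body[0] add  r0, r6, r3 → r0=0x1e
body[1] add  r2, r6, r2 → r2=0x9a
body[2] mov  r6, #0xed → r6=0xed
body[3] mov  r3, #0x5d → r3=0x5d
body[4] add  r1, r4, r4 → r1=0xdc
epilogue: pop r6=0x14, sp=0x7f
epilogue: pop r3=0x0a, sp=0x80
epilogue: pop r2=0x86, sp=0x81
epilogue: pop r0=0x5c, sp=0x82
r2 is callee-saved → restored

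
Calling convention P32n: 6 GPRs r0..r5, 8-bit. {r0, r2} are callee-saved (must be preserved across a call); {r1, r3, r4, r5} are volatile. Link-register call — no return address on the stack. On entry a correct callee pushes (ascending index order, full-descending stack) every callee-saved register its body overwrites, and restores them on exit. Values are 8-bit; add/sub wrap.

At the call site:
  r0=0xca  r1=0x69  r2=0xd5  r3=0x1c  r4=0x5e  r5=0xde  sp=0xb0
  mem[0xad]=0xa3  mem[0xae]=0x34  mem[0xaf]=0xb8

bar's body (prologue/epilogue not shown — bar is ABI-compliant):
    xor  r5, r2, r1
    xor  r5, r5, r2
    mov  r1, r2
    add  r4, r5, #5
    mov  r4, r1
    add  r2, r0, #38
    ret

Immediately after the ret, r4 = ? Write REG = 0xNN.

prologue: push r2 -> mem[0xaf]=0xd5, sp=0xaf
body[0] xor  r5, r2, r1 -> r5=0xbc
body[1] xor  r5, r5, r2 -> r5=0x69
body[2] mov  r1, r2 -> r1=0xd5
body[3] add  r4, r5, #5 -> r4=0x6e
body[4] mov  r4, r1 -> r4=0xd5
body[5] add  r2, r0, #38 -> r2=0xf0
epilogue: pop r2=0xd5, sp=0xb0
r4 is caller-saved -> body value

REG = 0xd5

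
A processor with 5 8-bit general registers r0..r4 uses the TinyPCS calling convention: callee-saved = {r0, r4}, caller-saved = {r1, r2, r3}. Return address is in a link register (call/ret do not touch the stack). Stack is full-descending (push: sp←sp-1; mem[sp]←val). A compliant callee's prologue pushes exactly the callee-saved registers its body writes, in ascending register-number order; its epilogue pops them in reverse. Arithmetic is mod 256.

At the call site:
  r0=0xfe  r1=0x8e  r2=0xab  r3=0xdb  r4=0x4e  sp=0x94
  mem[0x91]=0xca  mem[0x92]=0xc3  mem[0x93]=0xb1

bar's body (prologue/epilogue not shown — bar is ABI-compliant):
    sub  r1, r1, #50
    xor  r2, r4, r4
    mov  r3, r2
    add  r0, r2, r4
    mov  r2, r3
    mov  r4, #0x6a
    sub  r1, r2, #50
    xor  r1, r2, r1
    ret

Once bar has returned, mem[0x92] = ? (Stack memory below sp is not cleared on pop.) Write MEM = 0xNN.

MEM = 0x4e

prologue: push r0 → mem[0x93]=0xfe, sp=0x93
prologue: push r4 → mem[0x92]=0x4e, sp=0x92
body[0] sub  r1, r1, #50 → r1=0x5c
body[1] xor  r2, r4, r4 → r2=0x00
body[2] mov  r3, r2 → r3=0x00
body[3] add  r0, r2, r4 → r0=0x4e
body[4] mov  r2, r3 → r2=0x00
body[5] mov  r4, #0x6a → r4=0x6a
body[6] sub  r1, r2, #50 → r1=0xce
body[7] xor  r1, r2, r1 → r1=0xce
epilogue: pop r4=0x4e, sp=0x93
epilogue: pop r0=0xfe, sp=0x94
prologue pushed ['r0', 'r4'] at ['0x93', '0x92']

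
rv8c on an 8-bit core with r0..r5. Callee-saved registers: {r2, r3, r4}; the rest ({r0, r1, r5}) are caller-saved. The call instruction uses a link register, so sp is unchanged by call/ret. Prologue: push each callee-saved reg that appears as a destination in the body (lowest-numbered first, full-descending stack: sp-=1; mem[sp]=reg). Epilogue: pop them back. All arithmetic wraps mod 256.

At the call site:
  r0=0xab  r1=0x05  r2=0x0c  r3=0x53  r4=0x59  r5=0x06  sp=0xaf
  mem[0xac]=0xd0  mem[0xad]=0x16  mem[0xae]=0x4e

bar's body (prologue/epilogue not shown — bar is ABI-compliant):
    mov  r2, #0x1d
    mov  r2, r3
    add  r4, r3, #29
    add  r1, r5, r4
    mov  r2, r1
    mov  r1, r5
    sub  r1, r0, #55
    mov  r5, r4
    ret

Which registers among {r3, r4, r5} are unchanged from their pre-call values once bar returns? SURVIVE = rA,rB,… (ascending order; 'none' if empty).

SURVIVE = r3,r4

prologue: push r2 → mem[0xae]=0x0c, sp=0xae
prologue: push r4 → mem[0xad]=0x59, sp=0xad
body[0] mov  r2, #0x1d → r2=0x1d
body[1] mov  r2, r3 → r2=0x53
body[2] add  r4, r3, #29 → r4=0x70
body[3] add  r1, r5, r4 → r1=0x76
body[4] mov  r2, r1 → r2=0x76
body[5] mov  r1, r5 → r1=0x06
body[6] sub  r1, r0, #55 → r1=0x74
body[7] mov  r5, r4 → r5=0x70
epilogue: pop r4=0x59, sp=0xae
epilogue: pop r2=0x0c, sp=0xaf
r3: callee-saved, written=False
r4: callee-saved, written=True
r5: caller-saved, written=True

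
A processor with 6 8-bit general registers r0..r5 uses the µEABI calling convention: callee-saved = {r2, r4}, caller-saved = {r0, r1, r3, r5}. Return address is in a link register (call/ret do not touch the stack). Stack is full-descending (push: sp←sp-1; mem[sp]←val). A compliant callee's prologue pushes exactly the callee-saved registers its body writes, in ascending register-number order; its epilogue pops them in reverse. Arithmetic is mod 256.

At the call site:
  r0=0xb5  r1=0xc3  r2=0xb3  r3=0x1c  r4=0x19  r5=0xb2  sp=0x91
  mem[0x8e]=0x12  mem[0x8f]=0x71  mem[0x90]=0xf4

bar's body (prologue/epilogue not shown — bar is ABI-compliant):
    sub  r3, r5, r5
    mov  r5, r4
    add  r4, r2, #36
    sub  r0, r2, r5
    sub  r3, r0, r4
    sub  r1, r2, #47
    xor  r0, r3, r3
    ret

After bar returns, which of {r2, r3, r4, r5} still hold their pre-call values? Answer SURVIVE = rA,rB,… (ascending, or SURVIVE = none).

prologue: push r4 → mem[0x90]=0x19, sp=0x90
body[0] sub  r3, r5, r5 → r3=0x00
body[1] mov  r5, r4 → r5=0x19
body[2] add  r4, r2, #36 → r4=0xd7
body[3] sub  r0, r2, r5 → r0=0x9a
body[4] sub  r3, r0, r4 → r3=0xc3
body[5] sub  r1, r2, #47 → r1=0x84
body[6] xor  r0, r3, r3 → r0=0x00
epilogue: pop r4=0x19, sp=0x91
r2: callee-saved, written=False
r3: caller-saved, written=True
r4: callee-saved, written=True
r5: caller-saved, written=True

SURVIVE = r2,r4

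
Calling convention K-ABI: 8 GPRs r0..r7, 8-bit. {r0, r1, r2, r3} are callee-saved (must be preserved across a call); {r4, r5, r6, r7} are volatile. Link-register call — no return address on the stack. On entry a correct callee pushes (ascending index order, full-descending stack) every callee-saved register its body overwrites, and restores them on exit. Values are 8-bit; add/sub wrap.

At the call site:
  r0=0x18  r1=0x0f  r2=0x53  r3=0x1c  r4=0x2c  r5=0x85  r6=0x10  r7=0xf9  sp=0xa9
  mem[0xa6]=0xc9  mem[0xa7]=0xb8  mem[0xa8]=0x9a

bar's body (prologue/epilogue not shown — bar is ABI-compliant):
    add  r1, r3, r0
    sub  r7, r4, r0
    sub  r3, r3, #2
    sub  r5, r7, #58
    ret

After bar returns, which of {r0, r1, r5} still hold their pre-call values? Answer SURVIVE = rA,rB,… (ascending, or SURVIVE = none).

prologue: push r1 → mem[0xa8]=0x0f, sp=0xa8
prologue: push r3 → mem[0xa7]=0x1c, sp=0xa7
body[0] add  r1, r3, r0 → r1=0x34
body[1] sub  r7, r4, r0 → r7=0x14
body[2] sub  r3, r3, #2 → r3=0x1a
body[3] sub  r5, r7, #58 → r5=0xda
epilogue: pop r3=0x1c, sp=0xa8
epilogue: pop r1=0x0f, sp=0xa9
r0: callee-saved, written=False
r1: callee-saved, written=True
r5: caller-saved, written=True

SURVIVE = r0,r1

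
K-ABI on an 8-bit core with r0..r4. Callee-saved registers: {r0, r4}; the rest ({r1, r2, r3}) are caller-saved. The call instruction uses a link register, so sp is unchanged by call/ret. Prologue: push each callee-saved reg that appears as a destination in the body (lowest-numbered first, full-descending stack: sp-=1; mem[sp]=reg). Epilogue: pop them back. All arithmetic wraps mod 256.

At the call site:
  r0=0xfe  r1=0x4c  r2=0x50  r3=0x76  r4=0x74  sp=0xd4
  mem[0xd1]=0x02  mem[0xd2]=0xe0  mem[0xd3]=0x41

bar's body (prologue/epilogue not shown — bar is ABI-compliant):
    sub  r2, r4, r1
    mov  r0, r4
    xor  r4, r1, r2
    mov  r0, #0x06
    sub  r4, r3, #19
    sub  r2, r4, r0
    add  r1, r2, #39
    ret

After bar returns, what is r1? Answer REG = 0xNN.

prologue: push r0 → mem[0xd3]=0xfe, sp=0xd3
prologue: push r4 → mem[0xd2]=0x74, sp=0xd2
body[0] sub  r2, r4, r1 → r2=0x28
body[1] mov  r0, r4 → r0=0x74
body[2] xor  r4, r1, r2 → r4=0x64
body[3] mov  r0, #0x06 → r0=0x06
body[4] sub  r4, r3, #19 → r4=0x63
body[5] sub  r2, r4, r0 → r2=0x5d
body[6] add  r1, r2, #39 → r1=0x84
epilogue: pop r4=0x74, sp=0xd3
epilogue: pop r0=0xfe, sp=0xd4
r1 is caller-saved → body value

REG = 0x84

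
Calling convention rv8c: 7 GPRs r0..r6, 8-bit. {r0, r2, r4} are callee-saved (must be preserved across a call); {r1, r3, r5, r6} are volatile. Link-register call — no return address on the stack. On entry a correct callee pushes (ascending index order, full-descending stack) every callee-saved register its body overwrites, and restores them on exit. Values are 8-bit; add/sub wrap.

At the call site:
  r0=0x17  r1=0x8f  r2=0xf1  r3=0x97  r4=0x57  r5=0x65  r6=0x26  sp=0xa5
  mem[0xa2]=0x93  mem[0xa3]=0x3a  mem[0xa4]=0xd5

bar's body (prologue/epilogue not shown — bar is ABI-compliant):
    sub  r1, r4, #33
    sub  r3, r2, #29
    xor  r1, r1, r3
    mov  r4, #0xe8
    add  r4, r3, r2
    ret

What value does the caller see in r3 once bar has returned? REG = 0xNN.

REG = 0xd4

prologue: push r4 → mem[0xa4]=0x57, sp=0xa4
body[0] sub  r1, r4, #33 → r1=0x36
body[1] sub  r3, r2, #29 → r3=0xd4
body[2] xor  r1, r1, r3 → r1=0xe2
body[3] mov  r4, #0xe8 → r4=0xe8
body[4] add  r4, r3, r2 → r4=0xc5
epilogue: pop r4=0x57, sp=0xa5
r3 is caller-saved → body value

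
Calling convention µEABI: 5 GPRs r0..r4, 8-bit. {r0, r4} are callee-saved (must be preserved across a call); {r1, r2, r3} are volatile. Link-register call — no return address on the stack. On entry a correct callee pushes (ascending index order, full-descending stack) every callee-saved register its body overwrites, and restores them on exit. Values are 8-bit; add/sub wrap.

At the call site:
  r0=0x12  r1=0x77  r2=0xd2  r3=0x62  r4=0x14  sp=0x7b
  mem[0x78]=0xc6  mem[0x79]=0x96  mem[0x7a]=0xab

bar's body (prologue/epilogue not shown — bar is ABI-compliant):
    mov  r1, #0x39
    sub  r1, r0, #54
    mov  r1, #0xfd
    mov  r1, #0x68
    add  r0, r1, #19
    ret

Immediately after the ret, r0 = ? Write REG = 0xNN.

prologue: push r0 → mem[0x7a]=0x12, sp=0x7a
body[0] mov  r1, #0x39 → r1=0x39
body[1] sub  r1, r0, #54 → r1=0xdc
body[2] mov  r1, #0xfd → r1=0xfd
body[3] mov  r1, #0x68 → r1=0x68
body[4] add  r0, r1, #19 → r0=0x7b
epilogue: pop r0=0x12, sp=0x7b
r0 is callee-saved → restored

REG = 0x12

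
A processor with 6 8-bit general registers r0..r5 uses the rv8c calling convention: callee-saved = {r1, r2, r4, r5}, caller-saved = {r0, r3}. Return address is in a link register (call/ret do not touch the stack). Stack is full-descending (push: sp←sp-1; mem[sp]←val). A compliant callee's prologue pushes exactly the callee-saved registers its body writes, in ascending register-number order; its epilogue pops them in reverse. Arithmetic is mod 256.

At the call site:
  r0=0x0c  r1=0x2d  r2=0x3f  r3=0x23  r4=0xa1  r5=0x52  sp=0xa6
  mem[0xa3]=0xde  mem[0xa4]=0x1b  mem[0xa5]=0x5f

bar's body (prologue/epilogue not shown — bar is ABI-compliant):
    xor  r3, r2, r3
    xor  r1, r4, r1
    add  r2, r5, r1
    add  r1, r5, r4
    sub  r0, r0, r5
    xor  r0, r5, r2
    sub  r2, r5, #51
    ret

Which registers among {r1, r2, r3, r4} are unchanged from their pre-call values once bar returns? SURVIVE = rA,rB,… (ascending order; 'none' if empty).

SURVIVE = r1,r2,r4

prologue: push r1 → mem[0xa5]=0x2d, sp=0xa5
prologue: push r2 → mem[0xa4]=0x3f, sp=0xa4
body[0] xor  r3, r2, r3 → r3=0x1c
body[1] xor  r1, r4, r1 → r1=0x8c
body[2] add  r2, r5, r1 → r2=0xde
body[3] add  r1, r5, r4 → r1=0xf3
body[4] sub  r0, r0, r5 → r0=0xba
body[5] xor  r0, r5, r2 → r0=0x8c
body[6] sub  r2, r5, #51 → r2=0x1f
epilogue: pop r2=0x3f, sp=0xa5
epilogue: pop r1=0x2d, sp=0xa6
r1: callee-saved, written=True
r2: callee-saved, written=True
r3: caller-saved, written=True
r4: callee-saved, written=False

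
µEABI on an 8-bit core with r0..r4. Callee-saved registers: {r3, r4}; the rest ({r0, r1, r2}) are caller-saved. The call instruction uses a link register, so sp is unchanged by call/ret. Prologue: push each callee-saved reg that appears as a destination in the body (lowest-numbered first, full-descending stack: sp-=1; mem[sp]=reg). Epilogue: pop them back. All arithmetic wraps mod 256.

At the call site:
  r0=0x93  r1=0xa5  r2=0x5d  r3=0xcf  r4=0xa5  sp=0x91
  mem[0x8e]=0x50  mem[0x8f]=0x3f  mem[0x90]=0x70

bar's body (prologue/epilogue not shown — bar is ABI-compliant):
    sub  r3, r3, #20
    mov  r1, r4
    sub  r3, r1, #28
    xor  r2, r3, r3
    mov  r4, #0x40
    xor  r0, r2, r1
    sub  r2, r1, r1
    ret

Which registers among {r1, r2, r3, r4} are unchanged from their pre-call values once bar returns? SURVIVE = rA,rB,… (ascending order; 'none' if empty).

prologue: push r3 → mem[0x90]=0xcf, sp=0x90
prologue: push r4 → mem[0x8f]=0xa5, sp=0x8f
body[0] sub  r3, r3, #20 → r3=0xbb
body[1] mov  r1, r4 → r1=0xa5
body[2] sub  r3, r1, #28 → r3=0x89
body[3] xor  r2, r3, r3 → r2=0x00
body[4] mov  r4, #0x40 → r4=0x40
body[5] xor  r0, r2, r1 → r0=0xa5
body[6] sub  r2, r1, r1 → r2=0x00
epilogue: pop r4=0xa5, sp=0x90
epilogue: pop r3=0xcf, sp=0x91
r1: caller-saved, written=True
r2: caller-saved, written=True
r3: callee-saved, written=True
r4: callee-saved, written=True

SURVIVE = r1,r3,r4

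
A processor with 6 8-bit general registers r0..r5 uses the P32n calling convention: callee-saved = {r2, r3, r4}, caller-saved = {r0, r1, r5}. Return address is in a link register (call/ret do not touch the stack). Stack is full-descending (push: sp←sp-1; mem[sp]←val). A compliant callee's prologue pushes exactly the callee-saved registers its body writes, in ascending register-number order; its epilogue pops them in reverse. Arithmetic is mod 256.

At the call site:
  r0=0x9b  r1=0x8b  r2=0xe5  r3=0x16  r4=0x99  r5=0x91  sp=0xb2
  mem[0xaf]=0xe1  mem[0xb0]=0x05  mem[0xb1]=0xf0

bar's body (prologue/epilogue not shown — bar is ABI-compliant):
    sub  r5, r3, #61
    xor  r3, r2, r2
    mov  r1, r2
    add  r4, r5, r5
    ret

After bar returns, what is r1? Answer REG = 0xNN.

prologue: push r3 -> mem[0xb1]=0x16, sp=0xb1
prologue: push r4 -> mem[0xb0]=0x99, sp=0xb0
body[0] sub  r5, r3, #61 -> r5=0xd9
body[1] xor  r3, r2, r2 -> r3=0x00
body[2] mov  r1, r2 -> r1=0xe5
body[3] add  r4, r5, r5 -> r4=0xb2
epilogue: pop r4=0x99, sp=0xb1
epilogue: pop r3=0x16, sp=0xb2
r1 is caller-saved -> body value

REG = 0xe5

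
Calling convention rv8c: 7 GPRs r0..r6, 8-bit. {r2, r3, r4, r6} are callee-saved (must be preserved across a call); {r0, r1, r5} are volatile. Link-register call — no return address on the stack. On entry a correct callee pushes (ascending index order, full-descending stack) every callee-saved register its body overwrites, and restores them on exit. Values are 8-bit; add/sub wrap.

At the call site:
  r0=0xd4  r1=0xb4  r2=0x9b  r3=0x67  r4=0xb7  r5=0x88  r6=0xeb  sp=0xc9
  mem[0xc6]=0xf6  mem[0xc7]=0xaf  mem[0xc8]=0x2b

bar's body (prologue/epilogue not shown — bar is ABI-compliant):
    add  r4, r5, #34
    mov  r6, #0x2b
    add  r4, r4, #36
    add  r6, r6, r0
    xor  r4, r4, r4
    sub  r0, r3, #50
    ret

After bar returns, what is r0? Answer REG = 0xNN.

prologue: push r4 → mem[0xc8]=0xb7, sp=0xc8
prologue: push r6 → mem[0xc7]=0xeb, sp=0xc7
body[0] add  r4, r5, #34 → r4=0xaa
body[1] mov  r6, #0x2b → r6=0x2b
body[2] add  r4, r4, #36 → r4=0xce
body[3] add  r6, r6, r0 → r6=0xff
body[4] xor  r4, r4, r4 → r4=0x00
body[5] sub  r0, r3, #50 → r0=0x35
epilogue: pop r6=0xeb, sp=0xc8
epilogue: pop r4=0xb7, sp=0xc9
r0 is caller-saved → body value

REG = 0x35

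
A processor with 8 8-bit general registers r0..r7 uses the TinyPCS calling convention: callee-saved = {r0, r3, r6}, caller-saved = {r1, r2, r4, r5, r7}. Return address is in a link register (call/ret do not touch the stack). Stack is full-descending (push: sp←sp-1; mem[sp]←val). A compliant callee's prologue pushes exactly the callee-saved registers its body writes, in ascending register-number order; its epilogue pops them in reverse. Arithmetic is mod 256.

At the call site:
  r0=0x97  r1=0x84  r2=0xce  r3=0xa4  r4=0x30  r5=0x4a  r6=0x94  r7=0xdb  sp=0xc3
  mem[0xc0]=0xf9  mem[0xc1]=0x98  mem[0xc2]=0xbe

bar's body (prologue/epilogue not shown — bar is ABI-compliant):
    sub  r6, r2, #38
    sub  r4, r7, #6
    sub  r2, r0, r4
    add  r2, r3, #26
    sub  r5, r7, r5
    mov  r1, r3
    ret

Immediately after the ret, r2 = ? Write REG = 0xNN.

REG = 0xbe

prologue: push r6 → mem[0xc2]=0x94, sp=0xc2
body[0] sub  r6, r2, #38 → r6=0xa8
body[1] sub  r4, r7, #6 → r4=0xd5
body[2] sub  r2, r0, r4 → r2=0xc2
body[3] add  r2, r3, #26 → r2=0xbe
body[4] sub  r5, r7, r5 → r5=0x91
body[5] mov  r1, r3 → r1=0xa4
epilogue: pop r6=0x94, sp=0xc3
r2 is caller-saved → body value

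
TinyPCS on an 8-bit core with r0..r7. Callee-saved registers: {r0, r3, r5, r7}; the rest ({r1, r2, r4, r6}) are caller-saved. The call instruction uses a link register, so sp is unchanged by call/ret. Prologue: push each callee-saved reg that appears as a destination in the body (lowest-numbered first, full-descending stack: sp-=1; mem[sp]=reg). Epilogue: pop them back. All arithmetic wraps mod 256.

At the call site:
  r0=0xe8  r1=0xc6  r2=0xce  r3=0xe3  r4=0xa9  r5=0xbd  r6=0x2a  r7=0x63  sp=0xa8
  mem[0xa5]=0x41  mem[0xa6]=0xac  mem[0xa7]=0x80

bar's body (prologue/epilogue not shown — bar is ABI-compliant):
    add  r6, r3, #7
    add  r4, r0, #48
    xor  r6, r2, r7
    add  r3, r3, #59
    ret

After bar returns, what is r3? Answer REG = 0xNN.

REG = 0xe3

prologue: push r3 → mem[0xa7]=0xe3, sp=0xa7
body[0] add  r6, r3, #7 → r6=0xea
body[1] add  r4, r0, #48 → r4=0x18
body[2] xor  r6, r2, r7 → r6=0xad
body[3] add  r3, r3, #59 → r3=0x1e
epilogue: pop r3=0xe3, sp=0xa8
r3 is callee-saved → restored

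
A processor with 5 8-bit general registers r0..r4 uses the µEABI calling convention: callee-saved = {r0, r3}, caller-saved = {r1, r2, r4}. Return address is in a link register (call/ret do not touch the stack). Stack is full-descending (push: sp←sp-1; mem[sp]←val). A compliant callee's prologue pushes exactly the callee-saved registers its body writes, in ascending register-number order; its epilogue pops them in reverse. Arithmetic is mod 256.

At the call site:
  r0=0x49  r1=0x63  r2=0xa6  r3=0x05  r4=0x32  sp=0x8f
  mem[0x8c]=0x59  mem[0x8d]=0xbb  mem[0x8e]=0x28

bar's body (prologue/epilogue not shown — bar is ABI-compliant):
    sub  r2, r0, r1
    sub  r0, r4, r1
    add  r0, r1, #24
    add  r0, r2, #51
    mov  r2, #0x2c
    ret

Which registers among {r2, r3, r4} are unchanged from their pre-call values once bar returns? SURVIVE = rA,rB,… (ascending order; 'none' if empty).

SURVIVE = r3,r4

prologue: push r0 → mem[0x8e]=0x49, sp=0x8e
body[0] sub  r2, r0, r1 → r2=0xe6
body[1] sub  r0, r4, r1 → r0=0xcf
body[2] add  r0, r1, #24 → r0=0x7b
body[3] add  r0, r2, #51 → r0=0x19
body[4] mov  r2, #0x2c → r2=0x2c
epilogue: pop r0=0x49, sp=0x8f
r2: caller-saved, written=True
r3: callee-saved, written=False
r4: caller-saved, written=False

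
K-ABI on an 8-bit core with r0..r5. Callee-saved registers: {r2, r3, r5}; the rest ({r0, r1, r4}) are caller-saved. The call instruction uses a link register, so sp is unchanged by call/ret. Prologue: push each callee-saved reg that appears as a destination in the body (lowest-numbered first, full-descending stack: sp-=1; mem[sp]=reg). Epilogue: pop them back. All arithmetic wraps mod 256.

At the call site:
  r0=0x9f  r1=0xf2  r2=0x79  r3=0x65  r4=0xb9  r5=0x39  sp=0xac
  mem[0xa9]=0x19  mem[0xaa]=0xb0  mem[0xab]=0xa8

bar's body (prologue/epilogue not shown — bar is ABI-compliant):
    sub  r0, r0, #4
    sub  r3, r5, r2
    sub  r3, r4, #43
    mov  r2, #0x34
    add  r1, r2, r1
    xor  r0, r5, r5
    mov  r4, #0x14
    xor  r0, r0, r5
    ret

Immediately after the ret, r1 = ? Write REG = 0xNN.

prologue: push r2 → mem[0xab]=0x79, sp=0xab
prologue: push r3 → mem[0xaa]=0x65, sp=0xaa
body[0] sub  r0, r0, #4 → r0=0x9b
body[1] sub  r3, r5, r2 → r3=0xc0
body[2] sub  r3, r4, #43 → r3=0x8e
body[3] mov  r2, #0x34 → r2=0x34
body[4] add  r1, r2, r1 → r1=0x26
body[5] xor  r0, r5, r5 → r0=0x00
body[6] mov  r4, #0x14 → r4=0x14
body[7] xor  r0, r0, r5 → r0=0x39
epilogue: pop r3=0x65, sp=0xab
epilogue: pop r2=0x79, sp=0xac
r1 is caller-saved → body value

REG = 0x26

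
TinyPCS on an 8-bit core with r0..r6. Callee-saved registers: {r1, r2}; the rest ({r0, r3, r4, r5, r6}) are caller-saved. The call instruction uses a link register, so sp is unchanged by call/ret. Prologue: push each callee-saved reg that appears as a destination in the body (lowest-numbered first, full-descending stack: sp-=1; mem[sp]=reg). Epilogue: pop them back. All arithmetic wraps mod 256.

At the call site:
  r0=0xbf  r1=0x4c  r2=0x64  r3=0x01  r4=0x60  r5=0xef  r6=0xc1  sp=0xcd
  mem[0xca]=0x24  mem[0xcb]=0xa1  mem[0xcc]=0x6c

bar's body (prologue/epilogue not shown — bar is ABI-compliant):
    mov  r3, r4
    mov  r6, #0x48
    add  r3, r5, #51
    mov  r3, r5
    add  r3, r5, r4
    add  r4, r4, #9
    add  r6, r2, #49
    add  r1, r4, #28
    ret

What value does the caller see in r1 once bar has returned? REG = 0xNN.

prologue: push r1 -> mem[0xcc]=0x4c, sp=0xcc
body[0] mov  r3, r4 -> r3=0x60
body[1] mov  r6, #0x48 -> r6=0x48
body[2] add  r3, r5, #51 -> r3=0x22
body[3] mov  r3, r5 -> r3=0xef
body[4] add  r3, r5, r4 -> r3=0x4f
body[5] add  r4, r4, #9 -> r4=0x69
body[6] add  r6, r2, #49 -> r6=0x95
body[7] add  r1, r4, #28 -> r1=0x85
epilogue: pop r1=0x4c, sp=0xcd
r1 is callee-saved -> restored

REG = 0x4c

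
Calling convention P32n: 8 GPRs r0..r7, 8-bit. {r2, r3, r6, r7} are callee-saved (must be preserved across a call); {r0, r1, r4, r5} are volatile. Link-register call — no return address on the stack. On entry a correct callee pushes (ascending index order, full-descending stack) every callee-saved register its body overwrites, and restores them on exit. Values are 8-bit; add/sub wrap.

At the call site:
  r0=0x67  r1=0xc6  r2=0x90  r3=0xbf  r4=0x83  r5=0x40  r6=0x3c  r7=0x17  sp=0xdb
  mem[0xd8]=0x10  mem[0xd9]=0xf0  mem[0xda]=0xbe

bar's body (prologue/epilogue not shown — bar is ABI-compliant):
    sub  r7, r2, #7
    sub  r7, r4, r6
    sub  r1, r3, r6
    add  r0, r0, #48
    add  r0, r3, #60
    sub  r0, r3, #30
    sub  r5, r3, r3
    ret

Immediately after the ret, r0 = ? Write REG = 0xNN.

prologue: push r7 -> mem[0xda]=0x17, sp=0xda
body[0] sub  r7, r2, #7 -> r7=0x89
body[1] sub  r7, r4, r6 -> r7=0x47
body[2] sub  r1, r3, r6 -> r1=0x83
body[3] add  r0, r0, #48 -> r0=0x97
body[4] add  r0, r3, #60 -> r0=0xfb
body[5] sub  r0, r3, #30 -> r0=0xa1
body[6] sub  r5, r3, r3 -> r5=0x00
epilogue: pop r7=0x17, sp=0xdb
r0 is caller-saved -> body value

REG = 0xa1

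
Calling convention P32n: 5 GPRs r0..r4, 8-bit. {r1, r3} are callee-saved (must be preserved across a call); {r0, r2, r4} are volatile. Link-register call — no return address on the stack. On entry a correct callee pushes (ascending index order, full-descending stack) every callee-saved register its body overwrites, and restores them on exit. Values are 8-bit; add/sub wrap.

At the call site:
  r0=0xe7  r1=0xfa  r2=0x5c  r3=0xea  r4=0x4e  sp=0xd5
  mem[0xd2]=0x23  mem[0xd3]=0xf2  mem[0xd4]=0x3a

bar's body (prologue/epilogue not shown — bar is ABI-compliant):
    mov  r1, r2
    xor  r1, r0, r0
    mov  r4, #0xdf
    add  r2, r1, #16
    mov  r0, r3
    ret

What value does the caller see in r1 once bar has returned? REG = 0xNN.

REG = 0xfa

prologue: push r1 -> mem[0xd4]=0xfa, sp=0xd4
body[0] mov  r1, r2 -> r1=0x5c
body[1] xor  r1, r0, r0 -> r1=0x00
body[2] mov  r4, #0xdf -> r4=0xdf
body[3] add  r2, r1, #16 -> r2=0x10
body[4] mov  r0, r3 -> r0=0xea
epilogue: pop r1=0xfa, sp=0xd5
r1 is callee-saved -> restored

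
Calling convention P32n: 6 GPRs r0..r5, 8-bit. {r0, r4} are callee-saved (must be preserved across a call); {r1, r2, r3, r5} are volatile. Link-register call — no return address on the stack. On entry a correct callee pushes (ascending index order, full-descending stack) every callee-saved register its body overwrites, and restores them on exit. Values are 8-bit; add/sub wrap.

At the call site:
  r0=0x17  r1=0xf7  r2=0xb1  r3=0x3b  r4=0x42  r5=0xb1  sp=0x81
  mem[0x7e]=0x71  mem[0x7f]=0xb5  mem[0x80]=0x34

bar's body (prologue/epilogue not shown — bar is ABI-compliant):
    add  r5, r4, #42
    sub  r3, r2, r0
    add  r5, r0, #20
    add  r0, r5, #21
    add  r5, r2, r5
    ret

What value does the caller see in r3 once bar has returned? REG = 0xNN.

REG = 0x9a

prologue: push r0 -> mem[0x80]=0x17, sp=0x80
body[0] add  r5, r4, #42 -> r5=0x6c
body[1] sub  r3, r2, r0 -> r3=0x9a
body[2] add  r5, r0, #20 -> r5=0x2b
body[3] add  r0, r5, #21 -> r0=0x40
body[4] add  r5, r2, r5 -> r5=0xdc
epilogue: pop r0=0x17, sp=0x81
r3 is caller-saved -> body value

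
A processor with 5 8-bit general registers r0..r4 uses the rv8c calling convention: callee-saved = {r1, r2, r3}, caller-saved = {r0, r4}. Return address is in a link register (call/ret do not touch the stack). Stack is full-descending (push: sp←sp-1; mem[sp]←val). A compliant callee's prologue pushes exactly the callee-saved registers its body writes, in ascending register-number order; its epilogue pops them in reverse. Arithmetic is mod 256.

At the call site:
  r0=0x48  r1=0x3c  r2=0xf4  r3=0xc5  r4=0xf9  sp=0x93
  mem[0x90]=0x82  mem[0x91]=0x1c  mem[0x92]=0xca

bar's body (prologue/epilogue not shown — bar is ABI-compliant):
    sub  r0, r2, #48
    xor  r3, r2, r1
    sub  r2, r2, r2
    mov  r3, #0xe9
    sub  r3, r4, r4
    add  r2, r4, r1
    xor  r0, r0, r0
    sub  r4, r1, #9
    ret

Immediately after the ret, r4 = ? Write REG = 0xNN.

prologue: push r2 -> mem[0x92]=0xf4, sp=0x92
prologue: push r3 -> mem[0x91]=0xc5, sp=0x91
body[0] sub  r0, r2, #48 -> r0=0xc4
body[1] xor  r3, r2, r1 -> r3=0xc8
body[2] sub  r2, r2, r2 -> r2=0x00
body[3] mov  r3, #0xe9 -> r3=0xe9
body[4] sub  r3, r4, r4 -> r3=0x00
body[5] add  r2, r4, r1 -> r2=0x35
body[6] xor  r0, r0, r0 -> r0=0x00
body[7] sub  r4, r1, #9 -> r4=0x33
epilogue: pop r3=0xc5, sp=0x92
epilogue: pop r2=0xf4, sp=0x93
r4 is caller-saved -> body value

REG = 0x33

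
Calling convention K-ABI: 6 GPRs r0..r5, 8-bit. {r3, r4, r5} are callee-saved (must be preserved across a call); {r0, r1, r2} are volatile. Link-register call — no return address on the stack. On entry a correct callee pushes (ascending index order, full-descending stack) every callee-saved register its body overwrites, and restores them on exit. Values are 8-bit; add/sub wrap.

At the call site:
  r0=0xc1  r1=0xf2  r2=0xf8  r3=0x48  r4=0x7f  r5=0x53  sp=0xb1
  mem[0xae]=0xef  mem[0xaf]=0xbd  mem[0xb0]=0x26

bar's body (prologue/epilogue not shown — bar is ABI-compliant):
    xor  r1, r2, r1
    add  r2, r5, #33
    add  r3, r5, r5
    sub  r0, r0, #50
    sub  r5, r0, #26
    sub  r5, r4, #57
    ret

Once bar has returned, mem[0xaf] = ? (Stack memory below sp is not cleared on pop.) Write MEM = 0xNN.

prologue: push r3 -> mem[0xb0]=0x48, sp=0xb0
prologue: push r5 -> mem[0xaf]=0x53, sp=0xaf
body[0] xor  r1, r2, r1 -> r1=0x0a
body[1] add  r2, r5, #33 -> r2=0x74
body[2] add  r3, r5, r5 -> r3=0xa6
body[3] sub  r0, r0, #50 -> r0=0x8f
body[4] sub  r5, r0, #26 -> r5=0x75
body[5] sub  r5, r4, #57 -> r5=0x46
epilogue: pop r5=0x53, sp=0xb0
epilogue: pop r3=0x48, sp=0xb1
prologue pushed ['r3', 'r5'] at ['0xb0', '0xaf']

MEM = 0x53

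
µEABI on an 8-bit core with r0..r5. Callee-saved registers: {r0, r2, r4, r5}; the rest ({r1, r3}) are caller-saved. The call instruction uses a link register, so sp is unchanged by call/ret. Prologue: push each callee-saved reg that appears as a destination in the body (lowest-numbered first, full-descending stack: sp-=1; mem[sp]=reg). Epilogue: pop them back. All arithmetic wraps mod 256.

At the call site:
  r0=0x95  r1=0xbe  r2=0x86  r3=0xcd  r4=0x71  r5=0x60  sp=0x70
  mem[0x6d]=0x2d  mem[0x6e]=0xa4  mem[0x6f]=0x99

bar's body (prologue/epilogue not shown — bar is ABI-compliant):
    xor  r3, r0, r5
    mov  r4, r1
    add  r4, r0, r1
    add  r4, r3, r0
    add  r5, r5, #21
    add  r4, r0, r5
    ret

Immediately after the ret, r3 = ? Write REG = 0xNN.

REG = 0xf5

prologue: push r4 → mem[0x6f]=0x71, sp=0x6f
prologue: push r5 → mem[0x6e]=0x60, sp=0x6e
body[0] xor  r3, r0, r5 → r3=0xf5
body[1] mov  r4, r1 → r4=0xbe
body[2] add  r4, r0, r1 → r4=0x53
body[3] add  r4, r3, r0 → r4=0x8a
body[4] add  r5, r5, #21 → r5=0x75
body[5] add  r4, r0, r5 → r4=0x0a
epilogue: pop r5=0x60, sp=0x6f
epilogue: pop r4=0x71, sp=0x70
r3 is caller-saved → body value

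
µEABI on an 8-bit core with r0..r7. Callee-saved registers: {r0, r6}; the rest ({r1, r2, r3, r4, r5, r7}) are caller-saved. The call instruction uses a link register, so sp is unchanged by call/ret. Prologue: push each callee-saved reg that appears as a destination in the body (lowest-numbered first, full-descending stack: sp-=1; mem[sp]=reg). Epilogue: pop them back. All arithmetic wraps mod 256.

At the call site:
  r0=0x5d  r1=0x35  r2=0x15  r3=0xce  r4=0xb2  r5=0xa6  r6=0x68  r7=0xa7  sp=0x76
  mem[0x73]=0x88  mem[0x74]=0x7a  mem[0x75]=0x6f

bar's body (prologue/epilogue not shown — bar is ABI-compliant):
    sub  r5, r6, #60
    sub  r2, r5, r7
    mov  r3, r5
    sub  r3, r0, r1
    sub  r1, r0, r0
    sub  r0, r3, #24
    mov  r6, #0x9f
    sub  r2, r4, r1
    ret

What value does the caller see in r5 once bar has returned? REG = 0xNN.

REG = 0x2c

prologue: push r0 -> mem[0x75]=0x5d, sp=0x75
prologue: push r6 -> mem[0x74]=0x68, sp=0x74
body[0] sub  r5, r6, #60 -> r5=0x2c
body[1] sub  r2, r5, r7 -> r2=0x85
body[2] mov  r3, r5 -> r3=0x2c
body[3] sub  r3, r0, r1 -> r3=0x28
body[4] sub  r1, r0, r0 -> r1=0x00
body[5] sub  r0, r3, #24 -> r0=0x10
body[6] mov  r6, #0x9f -> r6=0x9f
body[7] sub  r2, r4, r1 -> r2=0xb2
epilogue: pop r6=0x68, sp=0x75
epilogue: pop r0=0x5d, sp=0x76
r5 is caller-saved -> body value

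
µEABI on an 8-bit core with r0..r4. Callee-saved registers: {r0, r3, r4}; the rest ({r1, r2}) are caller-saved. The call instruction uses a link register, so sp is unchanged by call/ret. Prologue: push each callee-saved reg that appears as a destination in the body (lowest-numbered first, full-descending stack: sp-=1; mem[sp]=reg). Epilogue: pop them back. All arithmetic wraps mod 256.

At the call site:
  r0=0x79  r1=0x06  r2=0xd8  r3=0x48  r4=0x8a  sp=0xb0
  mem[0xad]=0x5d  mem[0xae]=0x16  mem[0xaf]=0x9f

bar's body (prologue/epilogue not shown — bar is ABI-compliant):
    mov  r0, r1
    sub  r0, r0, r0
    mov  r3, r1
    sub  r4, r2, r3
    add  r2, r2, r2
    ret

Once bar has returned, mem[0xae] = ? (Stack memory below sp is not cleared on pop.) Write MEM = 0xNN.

prologue: push r0 -> mem[0xaf]=0x79, sp=0xaf
prologue: push r3 -> mem[0xae]=0x48, sp=0xae
prologue: push r4 -> mem[0xad]=0x8a, sp=0xad
body[0] mov  r0, r1 -> r0=0x06
body[1] sub  r0, r0, r0 -> r0=0x00
body[2] mov  r3, r1 -> r3=0x06
body[3] sub  r4, r2, r3 -> r4=0xd2
body[4] add  r2, r2, r2 -> r2=0xb0
epilogue: pop r4=0x8a, sp=0xae
epilogue: pop r3=0x48, sp=0xaf
epilogue: pop r0=0x79, sp=0xb0
prologue pushed ['r0', 'r3', 'r4'] at ['0xaf', '0xae', '0xad']

MEM = 0x48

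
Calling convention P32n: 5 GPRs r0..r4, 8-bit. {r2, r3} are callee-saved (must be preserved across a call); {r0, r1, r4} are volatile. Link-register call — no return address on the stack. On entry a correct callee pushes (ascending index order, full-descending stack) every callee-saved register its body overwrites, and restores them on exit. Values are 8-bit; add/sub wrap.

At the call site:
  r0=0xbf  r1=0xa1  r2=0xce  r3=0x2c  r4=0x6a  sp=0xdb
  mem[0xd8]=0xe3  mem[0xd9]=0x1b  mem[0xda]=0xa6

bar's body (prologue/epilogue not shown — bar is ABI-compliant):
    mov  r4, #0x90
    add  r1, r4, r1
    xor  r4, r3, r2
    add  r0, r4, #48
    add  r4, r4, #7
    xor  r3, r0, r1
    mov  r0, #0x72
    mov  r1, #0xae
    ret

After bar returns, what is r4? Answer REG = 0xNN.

REG = 0xe9

prologue: push r3 → mem[0xda]=0x2c, sp=0xda
body[0] mov  r4, #0x90 → r4=0x90
body[1] add  r1, r4, r1 → r1=0x31
body[2] xor  r4, r3, r2 → r4=0xe2
body[3] add  r0, r4, #48 → r0=0x12
body[4] add  r4, r4, #7 → r4=0xe9
body[5] xor  r3, r0, r1 → r3=0x23
body[6] mov  r0, #0x72 → r0=0x72
body[7] mov  r1, #0xae → r1=0xae
epilogue: pop r3=0x2c, sp=0xdb
r4 is caller-saved → body value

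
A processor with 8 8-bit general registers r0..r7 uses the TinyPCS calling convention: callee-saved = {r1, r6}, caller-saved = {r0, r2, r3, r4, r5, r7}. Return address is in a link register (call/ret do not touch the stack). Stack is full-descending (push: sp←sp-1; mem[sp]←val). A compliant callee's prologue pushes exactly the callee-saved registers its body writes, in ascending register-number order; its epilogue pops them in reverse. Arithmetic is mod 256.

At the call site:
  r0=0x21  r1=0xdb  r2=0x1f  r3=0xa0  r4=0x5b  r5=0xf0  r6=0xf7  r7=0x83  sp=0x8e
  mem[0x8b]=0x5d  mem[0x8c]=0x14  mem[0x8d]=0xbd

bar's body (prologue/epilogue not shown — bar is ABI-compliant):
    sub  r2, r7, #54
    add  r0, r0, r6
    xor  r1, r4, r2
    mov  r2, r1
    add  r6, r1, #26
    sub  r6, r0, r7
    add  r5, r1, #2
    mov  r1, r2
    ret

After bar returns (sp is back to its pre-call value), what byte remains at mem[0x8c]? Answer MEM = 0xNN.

prologue: push r1 → mem[0x8d]=0xdb, sp=0x8d
prologue: push r6 → mem[0x8c]=0xf7, sp=0x8c
body[0] sub  r2, r7, #54 → r2=0x4d
body[1] add  r0, r0, r6 → r0=0x18
body[2] xor  r1, r4, r2 → r1=0x16
body[3] mov  r2, r1 → r2=0x16
body[4] add  r6, r1, #26 → r6=0x30
body[5] sub  r6, r0, r7 → r6=0x95
body[6] add  r5, r1, #2 → r5=0x18
body[7] mov  r1, r2 → r1=0x16
epilogue: pop r6=0xf7, sp=0x8d
epilogue: pop r1=0xdb, sp=0x8e
prologue pushed ['r1', 'r6'] at ['0x8d', '0x8c']

MEM = 0xf7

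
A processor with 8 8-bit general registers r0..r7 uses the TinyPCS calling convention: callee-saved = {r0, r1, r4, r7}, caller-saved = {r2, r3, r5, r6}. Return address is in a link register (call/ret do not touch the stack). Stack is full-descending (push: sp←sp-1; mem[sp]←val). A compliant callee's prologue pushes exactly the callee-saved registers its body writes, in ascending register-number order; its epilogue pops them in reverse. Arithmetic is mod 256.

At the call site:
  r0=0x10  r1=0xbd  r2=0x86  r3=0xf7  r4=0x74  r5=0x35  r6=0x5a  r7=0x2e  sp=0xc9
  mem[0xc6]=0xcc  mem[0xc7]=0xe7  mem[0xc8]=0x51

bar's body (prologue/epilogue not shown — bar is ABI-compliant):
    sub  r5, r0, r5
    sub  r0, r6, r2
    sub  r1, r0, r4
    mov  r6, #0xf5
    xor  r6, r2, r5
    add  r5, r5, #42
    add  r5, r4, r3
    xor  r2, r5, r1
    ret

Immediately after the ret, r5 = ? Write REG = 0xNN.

prologue: push r0 → mem[0xc8]=0x10, sp=0xc8
prologue: push r1 → mem[0xc7]=0xbd, sp=0xc7
body[0] sub  r5, r0, r5 → r5=0xdb
body[1] sub  r0, r6, r2 → r0=0xd4
body[2] sub  r1, r0, r4 → r1=0x60
body[3] mov  r6, #0xf5 → r6=0xf5
body[4] xor  r6, r2, r5 → r6=0x5d
body[5] add  r5, r5, #42 → r5=0x05
body[6] add  r5, r4, r3 → r5=0x6b
body[7] xor  r2, r5, r1 → r2=0x0b
epilogue: pop r1=0xbd, sp=0xc8
epilogue: pop r0=0x10, sp=0xc9
r5 is caller-saved → body value

REG = 0x6b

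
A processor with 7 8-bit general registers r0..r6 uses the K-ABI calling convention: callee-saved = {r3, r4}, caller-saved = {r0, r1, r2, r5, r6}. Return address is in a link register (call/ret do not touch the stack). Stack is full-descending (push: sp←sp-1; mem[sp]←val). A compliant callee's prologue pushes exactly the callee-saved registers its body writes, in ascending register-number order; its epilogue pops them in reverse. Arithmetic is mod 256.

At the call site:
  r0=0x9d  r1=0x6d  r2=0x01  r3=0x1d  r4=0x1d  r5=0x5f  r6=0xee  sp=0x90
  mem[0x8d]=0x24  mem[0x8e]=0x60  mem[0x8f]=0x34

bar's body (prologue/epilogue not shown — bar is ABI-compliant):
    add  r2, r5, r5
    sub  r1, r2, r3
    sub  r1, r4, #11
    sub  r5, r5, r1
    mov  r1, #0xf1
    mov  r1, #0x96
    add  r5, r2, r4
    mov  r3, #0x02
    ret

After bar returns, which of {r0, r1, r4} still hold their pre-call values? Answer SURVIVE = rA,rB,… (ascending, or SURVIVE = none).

SURVIVE = r0,r4

prologue: push r3 → mem[0x8f]=0x1d, sp=0x8f
body[0] add  r2, r5, r5 → r2=0xbe
body[1] sub  r1, r2, r3 → r1=0xa1
body[2] sub  r1, r4, #11 → r1=0x12
body[3] sub  r5, r5, r1 → r5=0x4d
body[4] mov  r1, #0xf1 → r1=0xf1
body[5] mov  r1, #0x96 → r1=0x96
body[6] add  r5, r2, r4 → r5=0xdb
body[7] mov  r3, #0x02 → r3=0x02
epilogue: pop r3=0x1d, sp=0x90
r0: caller-saved, written=False
r1: caller-saved, written=True
r4: callee-saved, written=False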